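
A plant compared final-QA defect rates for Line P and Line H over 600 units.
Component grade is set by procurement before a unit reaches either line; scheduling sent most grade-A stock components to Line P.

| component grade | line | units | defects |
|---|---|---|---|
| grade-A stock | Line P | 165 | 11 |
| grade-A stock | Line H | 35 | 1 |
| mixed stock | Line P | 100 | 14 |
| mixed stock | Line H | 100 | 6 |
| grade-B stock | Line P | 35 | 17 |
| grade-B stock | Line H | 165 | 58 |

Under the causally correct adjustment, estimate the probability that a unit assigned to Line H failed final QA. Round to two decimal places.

0.15

Line H is lower inside every component grade stratum but Line P is lower in aggregate. Whether to stratify depends on how component grade relates to the line.
Here component grade is a common cause — it drives both which line a case falls under and the outcome. The crude comparison mixes populations; the stratum-specific rates are the causally relevant ones.
Standardising Line H to the population component grade mix: 0.333·1/35 + 0.333·6/100 + 0.333·58/165 = 0.147.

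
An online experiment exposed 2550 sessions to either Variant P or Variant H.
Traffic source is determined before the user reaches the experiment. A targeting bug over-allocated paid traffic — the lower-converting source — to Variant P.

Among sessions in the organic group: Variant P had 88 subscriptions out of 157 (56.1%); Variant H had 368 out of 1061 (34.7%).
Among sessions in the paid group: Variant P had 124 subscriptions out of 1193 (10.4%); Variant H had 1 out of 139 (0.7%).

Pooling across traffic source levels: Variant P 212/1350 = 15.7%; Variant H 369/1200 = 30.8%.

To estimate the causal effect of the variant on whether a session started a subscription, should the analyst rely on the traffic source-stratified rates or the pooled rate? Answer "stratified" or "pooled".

Variant P is higher inside every traffic source stratum but Variant H is higher in aggregate. Whether to stratify depends on how traffic source relates to the variant.
The imbalance in traffic source arose from how sessions were allocated, not from anything the variant did; and traffic source independently affects the outcome. The pooled gap is confounded — condition on traffic source.
Within each level — organic: 56.1% vs 34.7%; paid: 10.4% vs 0.7% — Variant P is higher every time.

stratified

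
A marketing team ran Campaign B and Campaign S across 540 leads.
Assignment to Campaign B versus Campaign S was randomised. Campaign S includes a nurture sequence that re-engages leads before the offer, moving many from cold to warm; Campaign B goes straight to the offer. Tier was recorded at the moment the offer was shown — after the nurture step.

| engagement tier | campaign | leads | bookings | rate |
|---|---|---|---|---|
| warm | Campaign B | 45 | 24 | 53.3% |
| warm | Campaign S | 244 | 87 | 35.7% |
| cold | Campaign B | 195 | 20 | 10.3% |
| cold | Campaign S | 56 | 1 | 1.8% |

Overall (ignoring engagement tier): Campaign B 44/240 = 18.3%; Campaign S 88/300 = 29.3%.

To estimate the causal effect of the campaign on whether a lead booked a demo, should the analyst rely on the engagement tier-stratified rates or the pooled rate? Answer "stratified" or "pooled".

pooled

Campaign B is higher inside every engagement tier stratum but Campaign S is higher in aggregate. Whether to stratify depends on how engagement tier relates to the campaign.
Stratifying would compare campaigns among leads the campaigns themselves sorted into engagement tier groups — a form of selection on an intermediate. The unconditioned pooled rates give the total causal effect.
Pooled: Campaign B 18.3% vs Campaign S 29.3%; Campaign S is higher overall.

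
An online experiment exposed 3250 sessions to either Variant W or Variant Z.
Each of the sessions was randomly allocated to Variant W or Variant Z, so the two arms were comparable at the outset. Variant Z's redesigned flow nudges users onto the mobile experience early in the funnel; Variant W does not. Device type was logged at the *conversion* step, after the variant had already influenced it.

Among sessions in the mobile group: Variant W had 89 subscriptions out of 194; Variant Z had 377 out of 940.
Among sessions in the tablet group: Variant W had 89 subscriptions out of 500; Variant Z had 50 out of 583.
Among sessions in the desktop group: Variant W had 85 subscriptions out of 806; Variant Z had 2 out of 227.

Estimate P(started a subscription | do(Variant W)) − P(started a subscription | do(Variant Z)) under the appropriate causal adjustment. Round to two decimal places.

The distribution of device type is itself part of what the variant does — it is an intermediate outcome. Holding it fixed would remove that part of the effect; the total effect is the pooled difference.
The causal difference is the pooled difference: 0.175 − 0.245 = -0.070.

-0.07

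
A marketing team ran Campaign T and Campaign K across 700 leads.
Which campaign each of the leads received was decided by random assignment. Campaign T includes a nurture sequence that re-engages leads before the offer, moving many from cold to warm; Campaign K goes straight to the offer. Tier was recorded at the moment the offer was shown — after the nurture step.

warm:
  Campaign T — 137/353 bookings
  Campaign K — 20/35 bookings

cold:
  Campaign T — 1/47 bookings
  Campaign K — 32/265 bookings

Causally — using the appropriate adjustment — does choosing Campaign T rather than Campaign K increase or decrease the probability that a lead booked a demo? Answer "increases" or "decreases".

The engagement tier-specific comparison favours Campaign K throughout, but the pooled figures favour Campaign T. The question is whether to condition on engagement tier.
Engagement tier is recorded after the campaign and is itself shifted by it — it sits on the causal path from campaign to outcome. Conditioning on a mediator would strip out part of the effect we want; the pooled comparison gives the total causal effect.
Pooled: Campaign T 34.5% vs Campaign K 17.3%; Campaign T is higher overall.

increases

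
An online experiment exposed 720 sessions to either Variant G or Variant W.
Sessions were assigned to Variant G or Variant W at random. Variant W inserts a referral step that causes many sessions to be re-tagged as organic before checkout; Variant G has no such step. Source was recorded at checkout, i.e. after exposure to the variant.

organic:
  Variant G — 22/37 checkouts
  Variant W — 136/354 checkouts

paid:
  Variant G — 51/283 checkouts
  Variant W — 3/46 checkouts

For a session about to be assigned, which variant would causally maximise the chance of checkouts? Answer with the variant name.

Variant W

Because the variant influences traffic source, traffic source is a post-treatment mediator, not a confounder. Stratifying on it would bias the estimate; the causal effect is the crude pooled difference.
Pooled: Variant G 22.8% vs Variant W 34.8%; Variant W is higher overall.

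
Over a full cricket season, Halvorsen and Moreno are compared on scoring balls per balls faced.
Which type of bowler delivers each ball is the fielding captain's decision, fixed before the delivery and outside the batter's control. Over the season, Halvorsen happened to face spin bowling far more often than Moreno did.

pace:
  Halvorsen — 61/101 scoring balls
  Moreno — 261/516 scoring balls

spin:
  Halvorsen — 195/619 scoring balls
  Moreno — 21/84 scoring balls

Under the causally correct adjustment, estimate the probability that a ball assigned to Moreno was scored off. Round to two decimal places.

Halvorsen is higher inside every bowling type stratum but Moreno is higher in aggregate. Whether to stratify depends on how bowling type relates to the player.
Nothing the player does changes bowling type; the imbalance is an allocation artefact. With bowling type also predicting the outcome, the pooled figure is confounded, and the within-stratum comparison is the causal one.
Standardising Moreno to the population bowling type mix: 0.467·261/516 + 0.533·21/84 = 0.370.

0.37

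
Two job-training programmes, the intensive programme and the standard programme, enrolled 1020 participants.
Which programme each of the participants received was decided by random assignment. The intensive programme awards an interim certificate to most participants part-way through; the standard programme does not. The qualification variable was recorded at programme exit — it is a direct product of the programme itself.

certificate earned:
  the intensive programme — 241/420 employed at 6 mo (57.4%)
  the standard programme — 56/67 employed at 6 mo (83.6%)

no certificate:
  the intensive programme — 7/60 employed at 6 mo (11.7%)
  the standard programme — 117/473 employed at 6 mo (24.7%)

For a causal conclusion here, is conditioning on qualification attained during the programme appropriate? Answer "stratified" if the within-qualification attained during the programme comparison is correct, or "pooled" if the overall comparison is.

pooled

The distribution of qualification attained during the programme is itself part of what the programme does — it is an intermediate outcome. Holding it fixed would remove that part of the effect; the total effect is the pooled difference.
Pooled: the intensive programme 51.7% vs the standard programme 32.0%; the intensive programme is higher overall.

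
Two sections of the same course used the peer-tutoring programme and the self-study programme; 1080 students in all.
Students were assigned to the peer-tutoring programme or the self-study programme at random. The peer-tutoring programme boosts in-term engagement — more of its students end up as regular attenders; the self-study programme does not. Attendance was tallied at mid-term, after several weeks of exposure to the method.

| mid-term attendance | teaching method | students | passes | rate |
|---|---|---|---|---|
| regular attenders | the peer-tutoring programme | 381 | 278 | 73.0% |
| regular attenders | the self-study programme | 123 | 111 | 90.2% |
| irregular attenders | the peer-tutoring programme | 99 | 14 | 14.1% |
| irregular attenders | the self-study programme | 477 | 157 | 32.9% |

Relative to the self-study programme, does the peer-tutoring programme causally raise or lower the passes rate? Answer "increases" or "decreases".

Because the teaching method influences mid-term attendance, mid-term attendance is a post-treatment mediator, not a confounder. Stratifying on it would bias the estimate; the causal effect is the crude pooled difference.
Pooled: the peer-tutoring programme 60.8% vs the self-study programme 44.7%; the peer-tutoring programme is higher overall.

increases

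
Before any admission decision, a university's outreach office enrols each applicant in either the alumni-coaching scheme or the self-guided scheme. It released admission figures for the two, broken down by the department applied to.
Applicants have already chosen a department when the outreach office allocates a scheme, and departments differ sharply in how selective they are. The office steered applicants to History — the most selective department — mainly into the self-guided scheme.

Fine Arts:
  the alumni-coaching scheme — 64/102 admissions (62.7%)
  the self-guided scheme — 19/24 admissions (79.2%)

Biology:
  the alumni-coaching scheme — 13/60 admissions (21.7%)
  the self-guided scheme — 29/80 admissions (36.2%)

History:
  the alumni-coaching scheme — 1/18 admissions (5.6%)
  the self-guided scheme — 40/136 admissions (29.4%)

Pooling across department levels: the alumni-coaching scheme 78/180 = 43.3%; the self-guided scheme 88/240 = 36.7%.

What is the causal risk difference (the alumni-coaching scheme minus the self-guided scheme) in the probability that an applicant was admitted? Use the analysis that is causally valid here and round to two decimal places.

-0.19

The department-specific comparison favours the self-guided scheme throughout, but the pooled figures favour the alumni-coaching scheme. The question is whether to condition on department.
Department is set before the outreach scheme has any effect — it is not caused by the outreach scheme — and it independently drives the outcome. That makes it a confounder, so the causal comparison is within department levels.
Adjusting over the population distribution of department: 0.300·(0.627−0.792) + 0.333·(0.217−0.362) + 0.367·(0.056−0.294) = -0.185.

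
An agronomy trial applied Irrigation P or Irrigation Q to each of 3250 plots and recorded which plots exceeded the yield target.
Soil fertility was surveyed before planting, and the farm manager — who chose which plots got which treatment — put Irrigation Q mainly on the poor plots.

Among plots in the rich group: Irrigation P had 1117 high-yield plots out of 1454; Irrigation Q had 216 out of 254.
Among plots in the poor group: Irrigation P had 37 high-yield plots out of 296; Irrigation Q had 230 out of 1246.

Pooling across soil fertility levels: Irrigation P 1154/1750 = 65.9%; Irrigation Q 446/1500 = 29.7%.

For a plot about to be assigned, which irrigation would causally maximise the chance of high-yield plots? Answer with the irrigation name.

The imbalance in soil fertility arose from how plots were allocated, not from anything the irrigation did; and soil fertility independently affects the outcome. The pooled gap is confounded — condition on soil fertility.
Within each level — rich: 76.8% vs 85.0%; poor: 12.5% vs 18.5% — Irrigation Q is higher every time.

Irrigation Q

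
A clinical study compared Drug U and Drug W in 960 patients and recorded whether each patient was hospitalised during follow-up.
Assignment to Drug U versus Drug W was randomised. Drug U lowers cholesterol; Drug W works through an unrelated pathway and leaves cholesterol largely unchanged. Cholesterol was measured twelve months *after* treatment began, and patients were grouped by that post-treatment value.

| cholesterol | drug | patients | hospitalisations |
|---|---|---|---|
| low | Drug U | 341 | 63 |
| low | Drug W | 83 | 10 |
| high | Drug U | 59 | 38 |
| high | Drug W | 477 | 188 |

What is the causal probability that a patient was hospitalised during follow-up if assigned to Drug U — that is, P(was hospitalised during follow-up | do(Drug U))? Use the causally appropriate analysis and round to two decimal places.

0.25

The cholesterol-specific comparison favours Drug W throughout, but the pooled figures favour Drug U. The question is whether to condition on cholesterol.
Cholesterol lies on the pathway drug → cholesterol → outcome, so adjusting for it blocks the indirect effect. For the total causal effect of drug, use the unadjusted pooled rates.
So P(outcome | do(Drug U)) is just the pooled rate for Drug U: 101/400 = 0.253.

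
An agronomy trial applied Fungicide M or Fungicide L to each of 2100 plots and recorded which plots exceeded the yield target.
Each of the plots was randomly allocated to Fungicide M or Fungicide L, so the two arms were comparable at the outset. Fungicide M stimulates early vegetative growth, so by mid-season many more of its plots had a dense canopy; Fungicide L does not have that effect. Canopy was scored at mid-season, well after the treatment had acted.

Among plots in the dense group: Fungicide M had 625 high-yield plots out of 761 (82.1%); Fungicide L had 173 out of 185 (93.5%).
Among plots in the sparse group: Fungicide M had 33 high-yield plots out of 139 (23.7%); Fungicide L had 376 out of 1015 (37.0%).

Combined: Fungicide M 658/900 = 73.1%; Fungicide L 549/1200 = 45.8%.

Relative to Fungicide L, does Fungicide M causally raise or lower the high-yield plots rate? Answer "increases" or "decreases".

increases

Within every mid-season canopy level Fungicide L has the higher rate, yet pooled Fungicide M does — Simpson's reversal.
Mid-season canopy here is a post-treatment variable shaped by the fungicide; conditioning on it would introduce bias rather than remove it. The overall comparison is the causal one.
Pooled: Fungicide M 73.1% vs Fungicide L 45.8%; Fungicide M is higher overall.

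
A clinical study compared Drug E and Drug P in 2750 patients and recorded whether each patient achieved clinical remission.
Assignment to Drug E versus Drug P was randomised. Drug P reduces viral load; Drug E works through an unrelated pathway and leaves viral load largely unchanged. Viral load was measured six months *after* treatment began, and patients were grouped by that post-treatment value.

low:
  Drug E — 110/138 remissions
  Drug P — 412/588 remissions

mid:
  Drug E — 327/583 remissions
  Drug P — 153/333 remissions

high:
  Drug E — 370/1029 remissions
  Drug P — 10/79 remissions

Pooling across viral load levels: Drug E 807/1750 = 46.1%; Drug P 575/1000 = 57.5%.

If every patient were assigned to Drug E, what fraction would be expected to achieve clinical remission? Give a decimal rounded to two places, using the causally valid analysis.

0.46

The stratified and pooled comparisons disagree (Drug E wins within each viral load; Drug P wins overall), so the answer turns on the causal role of viral load.
Because the drug influences viral load, viral load is a post-treatment mediator, not a confounder. Stratifying on it would bias the estimate; the causal effect is the crude pooled difference.
So P(outcome | do(Drug E)) is just the pooled rate for Drug E: 807/1750 = 0.461.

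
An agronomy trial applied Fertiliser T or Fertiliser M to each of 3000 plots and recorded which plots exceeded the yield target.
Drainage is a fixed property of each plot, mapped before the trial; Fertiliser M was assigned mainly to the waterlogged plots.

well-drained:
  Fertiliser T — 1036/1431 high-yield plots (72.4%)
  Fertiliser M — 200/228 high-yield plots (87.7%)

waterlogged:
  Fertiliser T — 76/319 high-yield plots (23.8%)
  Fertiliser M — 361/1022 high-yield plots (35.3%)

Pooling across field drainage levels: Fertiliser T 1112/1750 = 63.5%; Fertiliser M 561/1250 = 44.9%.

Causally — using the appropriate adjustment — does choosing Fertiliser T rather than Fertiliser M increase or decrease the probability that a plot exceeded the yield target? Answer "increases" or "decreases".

The field drainage-specific comparison favours Fertiliser M throughout, but the pooled figures favour Fertiliser T. The question is whether to condition on field drainage.
Field drainage satisfies the back-door criterion: it is not a descendant of the fertiliser, and it blocks the spurious path from fertiliser to outcome. Adjusting for it (i.e., using the within-field drainage rates) gives the causal effect.
Within each level — well-drained: 72.4% vs 87.7%; waterlogged: 23.8% vs 35.3% — Fertiliser M is higher every time.

decreases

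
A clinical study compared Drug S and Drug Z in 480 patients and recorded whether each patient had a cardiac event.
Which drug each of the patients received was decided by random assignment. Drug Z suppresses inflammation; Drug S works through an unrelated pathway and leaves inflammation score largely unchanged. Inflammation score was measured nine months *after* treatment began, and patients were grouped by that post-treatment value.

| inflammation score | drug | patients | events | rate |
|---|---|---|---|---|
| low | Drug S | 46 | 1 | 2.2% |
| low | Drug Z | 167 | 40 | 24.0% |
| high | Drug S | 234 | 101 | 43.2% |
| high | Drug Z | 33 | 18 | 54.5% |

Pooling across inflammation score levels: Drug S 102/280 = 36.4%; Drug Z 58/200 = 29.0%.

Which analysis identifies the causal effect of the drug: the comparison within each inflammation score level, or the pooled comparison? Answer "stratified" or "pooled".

Within every inflammation score level Drug S has the lower rate, yet pooled Drug Z does — Simpson's reversal.
Inflammation score here is a post-treatment variable shaped by the drug; conditioning on it would introduce bias rather than remove it. The overall comparison is the causal one.
Pooled: Drug S 36.4% vs Drug Z 29.0%; Drug Z is lower overall.

pooled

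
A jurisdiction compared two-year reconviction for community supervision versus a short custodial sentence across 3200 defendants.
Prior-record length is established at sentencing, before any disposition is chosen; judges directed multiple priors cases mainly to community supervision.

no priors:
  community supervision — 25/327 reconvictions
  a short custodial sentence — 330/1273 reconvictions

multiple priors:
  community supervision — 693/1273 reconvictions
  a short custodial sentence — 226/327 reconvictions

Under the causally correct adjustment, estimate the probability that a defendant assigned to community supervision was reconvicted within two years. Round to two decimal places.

0.31

Within every prior-record length level community supervision has the lower rate, yet pooled a short custodial sentence does — Simpson's reversal.
Prior-record length is set before the disposition has any effect — it is not caused by the disposition — and it independently drives the outcome. That makes it a confounder, so the causal comparison is within prior-record length levels.
Standardising community supervision to the population prior-record length mix: 0.500·25/327 + 0.500·693/1273 = 0.310.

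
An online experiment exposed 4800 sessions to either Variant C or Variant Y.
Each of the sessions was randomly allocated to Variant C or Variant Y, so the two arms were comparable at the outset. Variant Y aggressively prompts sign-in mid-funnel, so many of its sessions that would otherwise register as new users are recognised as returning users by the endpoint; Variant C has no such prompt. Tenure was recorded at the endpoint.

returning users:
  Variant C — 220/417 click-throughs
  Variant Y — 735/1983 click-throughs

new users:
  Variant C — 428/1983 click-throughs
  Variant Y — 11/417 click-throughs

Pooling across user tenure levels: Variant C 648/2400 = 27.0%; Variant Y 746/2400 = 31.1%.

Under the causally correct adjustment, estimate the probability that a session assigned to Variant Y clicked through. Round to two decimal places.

Stratifying would compare variants among sessions the variants themselves sorted into user tenure groups — a form of selection on an intermediate. The unconditioned pooled rates give the total causal effect.
So P(outcome | do(Variant Y)) is just the pooled rate for Variant Y: 746/2400 = 0.311.

0.31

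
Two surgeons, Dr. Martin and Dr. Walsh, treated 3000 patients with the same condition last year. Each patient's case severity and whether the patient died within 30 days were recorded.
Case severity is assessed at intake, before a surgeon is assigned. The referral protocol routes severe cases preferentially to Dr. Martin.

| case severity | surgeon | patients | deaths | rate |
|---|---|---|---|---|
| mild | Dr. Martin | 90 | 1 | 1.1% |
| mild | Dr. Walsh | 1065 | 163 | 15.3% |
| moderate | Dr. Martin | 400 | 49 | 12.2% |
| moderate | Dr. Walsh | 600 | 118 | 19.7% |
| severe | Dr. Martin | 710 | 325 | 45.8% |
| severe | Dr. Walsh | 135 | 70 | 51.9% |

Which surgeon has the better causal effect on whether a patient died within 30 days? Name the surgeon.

Within every case severity level Dr. Martin has the lower rate, yet pooled Dr. Walsh does — Simpson's reversal.
Since case severity is a pre-existing factor (not a product of the surgeon) and it affects the outcome on its own, it is a confounder. The stratified rates, not the pooled rate, identify the causal effect.
Within each level — mild: 1.1% vs 15.3%; moderate: 12.2% vs 19.7%; severe: 45.8% vs 51.9% — Dr. Martin is lower every time.

Dr. Martin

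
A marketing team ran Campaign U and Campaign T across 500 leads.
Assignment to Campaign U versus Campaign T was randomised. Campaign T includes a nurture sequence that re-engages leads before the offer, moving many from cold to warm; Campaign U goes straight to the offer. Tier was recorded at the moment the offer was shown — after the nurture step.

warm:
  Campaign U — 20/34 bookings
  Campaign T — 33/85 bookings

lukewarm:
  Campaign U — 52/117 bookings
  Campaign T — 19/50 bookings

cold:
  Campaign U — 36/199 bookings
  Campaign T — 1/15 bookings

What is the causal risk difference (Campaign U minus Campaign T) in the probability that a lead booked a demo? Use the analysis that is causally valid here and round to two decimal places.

Because the campaign influences engagement tier, engagement tier is a post-treatment mediator, not a confounder. Stratifying on it would bias the estimate; the causal effect is the crude pooled difference.
The causal difference is the pooled difference: 0.309 − 0.353 = -0.045.

-0.04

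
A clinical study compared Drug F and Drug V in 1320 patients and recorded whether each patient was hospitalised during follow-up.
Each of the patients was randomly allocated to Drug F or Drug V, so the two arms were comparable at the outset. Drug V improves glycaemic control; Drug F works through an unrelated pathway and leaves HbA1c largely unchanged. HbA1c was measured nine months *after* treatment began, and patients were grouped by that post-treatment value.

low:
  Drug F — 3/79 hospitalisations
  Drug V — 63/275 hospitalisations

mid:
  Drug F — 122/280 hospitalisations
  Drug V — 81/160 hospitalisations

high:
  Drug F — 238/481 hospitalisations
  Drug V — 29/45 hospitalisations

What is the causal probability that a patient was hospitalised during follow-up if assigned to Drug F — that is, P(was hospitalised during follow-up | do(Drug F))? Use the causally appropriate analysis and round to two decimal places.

0.43

HbA1c lies on the pathway drug → HbA1c → outcome, so adjusting for it blocks the indirect effect. For the total causal effect of drug, use the unadjusted pooled rates.
So P(outcome | do(Drug F)) is just the pooled rate for Drug F: 363/840 = 0.432.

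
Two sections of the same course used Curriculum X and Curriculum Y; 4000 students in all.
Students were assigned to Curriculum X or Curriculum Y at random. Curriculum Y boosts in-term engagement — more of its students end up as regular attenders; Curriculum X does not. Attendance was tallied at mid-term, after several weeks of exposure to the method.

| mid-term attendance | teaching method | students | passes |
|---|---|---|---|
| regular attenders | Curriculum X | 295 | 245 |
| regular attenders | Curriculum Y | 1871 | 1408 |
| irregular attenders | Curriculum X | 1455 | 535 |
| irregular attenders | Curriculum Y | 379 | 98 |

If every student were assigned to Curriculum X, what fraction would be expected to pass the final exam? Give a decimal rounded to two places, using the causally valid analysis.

Mid-term attendance lies on the pathway teaching method → mid-term attendance → outcome, so adjusting for it blocks the indirect effect. For the total causal effect of teaching method, use the unadjusted pooled rates.
So P(outcome | do(Curriculum X)) is just the pooled rate for Curriculum X: 780/1750 = 0.446.

0.45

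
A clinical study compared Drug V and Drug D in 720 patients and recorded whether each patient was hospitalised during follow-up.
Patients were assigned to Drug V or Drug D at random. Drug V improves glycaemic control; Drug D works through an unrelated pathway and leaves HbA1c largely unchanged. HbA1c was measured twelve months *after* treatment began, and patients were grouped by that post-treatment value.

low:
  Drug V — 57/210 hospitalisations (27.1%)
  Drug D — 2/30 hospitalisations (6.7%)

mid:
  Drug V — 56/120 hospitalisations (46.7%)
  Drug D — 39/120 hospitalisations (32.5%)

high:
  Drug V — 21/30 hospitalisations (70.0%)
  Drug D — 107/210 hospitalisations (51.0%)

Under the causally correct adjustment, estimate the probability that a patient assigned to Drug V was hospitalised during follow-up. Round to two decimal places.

0.37

HbA1c lies on the pathway drug → HbA1c → outcome, so adjusting for it blocks the indirect effect. For the total causal effect of drug, use the unadjusted pooled rates.
So P(outcome | do(Drug V)) is just the pooled rate for Drug V: 134/360 = 0.372.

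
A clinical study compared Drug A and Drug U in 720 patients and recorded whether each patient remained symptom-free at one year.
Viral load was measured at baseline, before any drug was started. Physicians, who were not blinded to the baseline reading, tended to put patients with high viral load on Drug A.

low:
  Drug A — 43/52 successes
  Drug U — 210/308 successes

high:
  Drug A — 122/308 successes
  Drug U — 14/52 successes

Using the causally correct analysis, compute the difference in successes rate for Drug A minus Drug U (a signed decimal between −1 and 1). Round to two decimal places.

The viral load-specific comparison favours Drug A throughout, but the pooled figures favour Drug U. The question is whether to condition on viral load.
Since viral load is a pre-existing factor (not a product of the drug) and it affects the outcome on its own, it is a confounder. The stratified rates, not the pooled rate, identify the causal effect.
Adjusting over the population distribution of viral load: 0.500·(0.827−0.682) + 0.500·(0.396−0.269) = +0.136.

+0.14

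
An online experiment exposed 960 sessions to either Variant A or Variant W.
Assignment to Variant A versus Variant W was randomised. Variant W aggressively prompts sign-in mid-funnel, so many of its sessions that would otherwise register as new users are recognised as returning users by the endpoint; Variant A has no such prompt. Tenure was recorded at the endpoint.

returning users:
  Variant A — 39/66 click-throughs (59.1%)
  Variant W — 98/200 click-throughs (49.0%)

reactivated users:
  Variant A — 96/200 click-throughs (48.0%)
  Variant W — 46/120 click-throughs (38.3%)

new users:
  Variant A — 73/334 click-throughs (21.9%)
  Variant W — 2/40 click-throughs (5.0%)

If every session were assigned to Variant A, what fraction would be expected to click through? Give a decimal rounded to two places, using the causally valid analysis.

User tenure is recorded after the variant and is itself shifted by it — it sits on the causal path from variant to outcome. Conditioning on a mediator would strip out part of the effect we want; the pooled comparison gives the total causal effect.
So P(outcome | do(Variant A)) is just the pooled rate for Variant A: 208/600 = 0.347.

0.35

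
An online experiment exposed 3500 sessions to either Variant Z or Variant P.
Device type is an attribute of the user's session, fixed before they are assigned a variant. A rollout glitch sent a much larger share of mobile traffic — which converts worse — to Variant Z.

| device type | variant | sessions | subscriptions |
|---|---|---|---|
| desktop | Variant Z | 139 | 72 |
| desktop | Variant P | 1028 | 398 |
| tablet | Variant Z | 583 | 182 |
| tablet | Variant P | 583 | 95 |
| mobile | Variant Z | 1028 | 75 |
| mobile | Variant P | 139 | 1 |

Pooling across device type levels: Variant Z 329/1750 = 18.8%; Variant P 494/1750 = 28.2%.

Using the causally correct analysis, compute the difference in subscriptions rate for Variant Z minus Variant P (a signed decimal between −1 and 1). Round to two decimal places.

+0.12

Within every device type level Variant Z has the higher rate, yet pooled Variant P does — Simpson's reversal.
The imbalance in device type arose from how sessions were allocated, not from anything the variant did; and device type independently affects the outcome. The pooled gap is confounded — condition on device type.
Adjusting over the population distribution of device type: 0.333·(0.518−0.387) + 0.333·(0.312−0.163) + 0.333·(0.073−0.007) = +0.115.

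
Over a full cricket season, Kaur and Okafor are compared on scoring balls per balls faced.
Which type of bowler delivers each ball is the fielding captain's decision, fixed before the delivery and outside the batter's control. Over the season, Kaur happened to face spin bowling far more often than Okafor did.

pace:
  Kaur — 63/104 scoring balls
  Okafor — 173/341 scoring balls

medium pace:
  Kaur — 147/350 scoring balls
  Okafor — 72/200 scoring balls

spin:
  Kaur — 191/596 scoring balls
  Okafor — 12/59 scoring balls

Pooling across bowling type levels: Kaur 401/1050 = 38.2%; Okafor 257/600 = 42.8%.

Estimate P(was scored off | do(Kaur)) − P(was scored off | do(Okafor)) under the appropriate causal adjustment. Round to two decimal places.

+0.09

Kaur is higher inside every bowling type stratum but Okafor is higher in aggregate. Whether to stratify depends on how bowling type relates to the player.
The imbalance in bowling type arose from how balls faced were allocated, not from anything the player did; and bowling type independently affects the outcome. The pooled gap is confounded — condition on bowling type.
Adjusting over the population distribution of bowling type: 0.270·(0.606−0.507) + 0.333·(0.420−0.360) + 0.397·(0.320−0.203) = +0.093.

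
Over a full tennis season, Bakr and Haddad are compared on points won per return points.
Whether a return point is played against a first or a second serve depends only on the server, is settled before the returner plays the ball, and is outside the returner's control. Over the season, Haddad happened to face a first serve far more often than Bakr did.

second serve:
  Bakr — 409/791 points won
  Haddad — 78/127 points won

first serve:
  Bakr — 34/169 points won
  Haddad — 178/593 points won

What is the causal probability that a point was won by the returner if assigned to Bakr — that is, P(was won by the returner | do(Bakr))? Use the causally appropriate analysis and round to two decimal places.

The imbalance in serve type arose from how return points were allocated, not from anything the player did; and serve type independently affects the outcome. The pooled gap is confounded — condition on serve type.
Standardising Bakr to the population serve type mix: 0.546·409/791 + 0.454·34/169 = 0.374.

0.37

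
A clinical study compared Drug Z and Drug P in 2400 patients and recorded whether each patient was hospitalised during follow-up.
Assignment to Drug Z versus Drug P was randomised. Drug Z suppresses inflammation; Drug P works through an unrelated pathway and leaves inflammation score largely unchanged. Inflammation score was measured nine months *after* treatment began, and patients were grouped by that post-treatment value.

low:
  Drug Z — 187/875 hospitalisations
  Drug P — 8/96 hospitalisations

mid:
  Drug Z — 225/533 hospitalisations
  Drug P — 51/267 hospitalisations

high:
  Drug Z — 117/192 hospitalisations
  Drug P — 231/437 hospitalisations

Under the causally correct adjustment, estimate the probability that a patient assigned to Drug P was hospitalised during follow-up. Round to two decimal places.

0.36

Drug P is lower inside every inflammation score stratum but Drug Z is lower in aggregate. Whether to stratify depends on how inflammation score relates to the drug.
Inflammation score is recorded after the drug and is itself shifted by it — it sits on the causal path from drug to outcome. Conditioning on a mediator would strip out part of the effect we want; the pooled comparison gives the total causal effect.
So P(outcome | do(Drug P)) is just the pooled rate for Drug P: 290/800 = 0.362.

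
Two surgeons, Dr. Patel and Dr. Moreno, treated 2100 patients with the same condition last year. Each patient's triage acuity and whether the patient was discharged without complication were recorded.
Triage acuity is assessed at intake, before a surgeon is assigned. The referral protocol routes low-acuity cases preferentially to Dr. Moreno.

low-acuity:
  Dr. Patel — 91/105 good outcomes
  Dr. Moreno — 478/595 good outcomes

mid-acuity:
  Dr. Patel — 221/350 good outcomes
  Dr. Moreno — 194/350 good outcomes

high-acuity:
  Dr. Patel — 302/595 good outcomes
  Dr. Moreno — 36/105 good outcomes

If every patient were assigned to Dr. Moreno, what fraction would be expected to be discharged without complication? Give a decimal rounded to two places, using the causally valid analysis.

0.57

Triage acuity is set before the surgeon has any effect — it is not caused by the surgeon — and it independently drives the outcome. That makes it a confounder, so the causal comparison is within triage acuity levels.
Standardising Dr. Moreno to the population triage acuity mix: 0.333·478/595 + 0.333·194/350 + 0.333·36/105 = 0.567.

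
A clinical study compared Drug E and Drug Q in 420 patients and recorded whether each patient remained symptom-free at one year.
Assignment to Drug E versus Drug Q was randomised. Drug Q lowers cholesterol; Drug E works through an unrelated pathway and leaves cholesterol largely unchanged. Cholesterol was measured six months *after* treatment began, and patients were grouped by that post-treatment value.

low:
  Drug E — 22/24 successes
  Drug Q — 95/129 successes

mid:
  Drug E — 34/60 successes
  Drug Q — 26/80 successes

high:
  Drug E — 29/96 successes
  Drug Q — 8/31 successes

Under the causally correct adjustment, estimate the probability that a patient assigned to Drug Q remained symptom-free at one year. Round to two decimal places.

Cholesterol lies on the pathway drug → cholesterol → outcome, so adjusting for it blocks the indirect effect. For the total causal effect of drug, use the unadjusted pooled rates.
So P(outcome | do(Drug Q)) is just the pooled rate for Drug Q: 129/240 = 0.537.

0.54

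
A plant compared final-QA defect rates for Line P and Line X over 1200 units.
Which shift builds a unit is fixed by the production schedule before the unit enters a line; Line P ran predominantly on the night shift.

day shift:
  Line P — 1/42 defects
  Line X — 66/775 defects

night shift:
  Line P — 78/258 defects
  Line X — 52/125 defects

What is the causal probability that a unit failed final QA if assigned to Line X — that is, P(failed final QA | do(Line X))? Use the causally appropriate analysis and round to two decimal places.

0.19

The stratified and pooled comparisons disagree (Line P wins within each shift; Line X wins overall), so the answer turns on the causal role of shift.
The imbalance in shift arose from how units were allocated, not from anything the line did; and shift independently affects the outcome. The pooled gap is confounded — condition on shift.
Standardising Line X to the population shift mix: 0.681·66/775 + 0.319·52/125 = 0.191.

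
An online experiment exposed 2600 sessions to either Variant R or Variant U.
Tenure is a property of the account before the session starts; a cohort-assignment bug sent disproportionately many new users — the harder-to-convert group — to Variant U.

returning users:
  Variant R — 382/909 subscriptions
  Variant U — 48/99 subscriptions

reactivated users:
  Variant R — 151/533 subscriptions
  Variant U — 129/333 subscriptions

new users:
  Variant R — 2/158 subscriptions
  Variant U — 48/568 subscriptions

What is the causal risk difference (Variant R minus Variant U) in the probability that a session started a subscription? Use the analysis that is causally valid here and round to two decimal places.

-0.08

The stratified and pooled comparisons disagree (Variant U wins within each user tenure; Variant R wins overall), so the answer turns on the causal role of user tenure.
The imbalance in user tenure arose from how sessions were allocated, not from anything the variant did; and user tenure independently affects the outcome. The pooled gap is confounded — condition on user tenure.
Adjusting over the population distribution of user tenure: 0.388·(0.420−0.485) + 0.333·(0.283−0.387) + 0.279·(0.013−0.085) = -0.080.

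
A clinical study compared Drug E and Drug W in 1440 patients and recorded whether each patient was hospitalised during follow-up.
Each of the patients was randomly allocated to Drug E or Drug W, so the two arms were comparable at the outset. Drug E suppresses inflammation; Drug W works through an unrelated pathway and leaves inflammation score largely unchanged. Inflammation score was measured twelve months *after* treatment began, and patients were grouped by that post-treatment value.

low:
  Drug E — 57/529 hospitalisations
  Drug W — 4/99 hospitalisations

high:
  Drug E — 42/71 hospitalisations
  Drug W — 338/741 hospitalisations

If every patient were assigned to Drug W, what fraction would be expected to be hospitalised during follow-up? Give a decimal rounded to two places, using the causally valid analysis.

0.41

The stratified and pooled comparisons disagree (Drug W wins within each inflammation score; Drug E wins overall), so the answer turns on the causal role of inflammation score.
Inflammation score is recorded after the drug and is itself shifted by it — it sits on the causal path from drug to outcome. Conditioning on a mediator would strip out part of the effect we want; the pooled comparison gives the total causal effect.
So P(outcome | do(Drug W)) is just the pooled rate for Drug W: 342/840 = 0.407.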